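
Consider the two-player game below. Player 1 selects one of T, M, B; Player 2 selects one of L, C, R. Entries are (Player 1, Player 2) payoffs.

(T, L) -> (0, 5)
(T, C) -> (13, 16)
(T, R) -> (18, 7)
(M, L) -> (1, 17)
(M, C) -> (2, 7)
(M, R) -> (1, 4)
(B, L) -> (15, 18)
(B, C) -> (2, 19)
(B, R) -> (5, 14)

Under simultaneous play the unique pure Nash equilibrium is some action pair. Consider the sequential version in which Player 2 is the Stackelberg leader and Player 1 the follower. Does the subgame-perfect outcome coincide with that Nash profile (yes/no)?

Work backward from Player 1's decision.
- L: Player 1 compares 0, 1, 15 and picks B; Player 2 would get 18.
- C: Player 1 compares 13, 2, 2 and picks T; Player 2 would get 16.
- R: Player 1 compares 18, 1, 5 and picks T; Player 2 would get 7.
Player 2's induced payoffs are 18, 16, 7, so Player 2 commits to L. Subgame-perfect outcome: (B, L) with payoffs (15, 18).
Under simultaneous play:
Player 1's best replies: L→B; C→T; R→T.
Player 2's best replies: T→C; M→L; B→C.
Only (T, C) has each player best-responding; Nash payoffs (13, 16).
Sequential outcome (B, L) differs from the Nash profile (T, C).

no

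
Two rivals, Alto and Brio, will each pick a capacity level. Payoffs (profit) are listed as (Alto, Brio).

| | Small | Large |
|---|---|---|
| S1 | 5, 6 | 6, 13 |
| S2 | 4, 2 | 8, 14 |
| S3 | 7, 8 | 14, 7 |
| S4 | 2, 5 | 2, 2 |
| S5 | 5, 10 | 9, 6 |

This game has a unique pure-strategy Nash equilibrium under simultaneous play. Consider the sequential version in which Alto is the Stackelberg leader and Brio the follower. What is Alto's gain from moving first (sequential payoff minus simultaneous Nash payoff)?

1

Work backward from Brio's decision.
- S1: Brio compares 6, 13 and picks Large; Alto would get 6.
- S2: Brio compares 2, 14 and picks Large; Alto would get 8.
- S3: Brio compares 8, 7 and picks Small; Alto would get 7.
- S4: Brio compares 5, 2 and picks Small; Alto would get 2.
- S5: Brio compares 10, 6 and picks Small; Alto would get 5.
Maximizing over 6, 8, 7, 2, 5, Alto chooses S2. Subgame-perfect outcome: (S2, Large) with payoffs (8, 14).
For the simultaneous game, intersect best replies.
Alto's best replies: Small→S3; Large→S3.
Brio's best replies: S1→Large; S2→Large; S3→Small; S4→Small; S5→Small.
Only (S3, Small) has each player best-responding; Nash payoffs (7, 8).
Alto's commitment gain: 8 − 7 = 1.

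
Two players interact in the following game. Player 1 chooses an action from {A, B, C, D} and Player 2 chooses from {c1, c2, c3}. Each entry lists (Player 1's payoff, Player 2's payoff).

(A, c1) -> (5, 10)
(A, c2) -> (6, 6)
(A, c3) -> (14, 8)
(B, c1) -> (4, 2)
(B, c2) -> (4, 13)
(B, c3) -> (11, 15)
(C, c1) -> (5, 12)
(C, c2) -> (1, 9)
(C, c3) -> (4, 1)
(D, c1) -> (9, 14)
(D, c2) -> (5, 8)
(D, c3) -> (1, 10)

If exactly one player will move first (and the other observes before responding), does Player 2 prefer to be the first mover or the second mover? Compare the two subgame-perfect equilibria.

second

If Player 1 leads: Player 2's best replies are A→c1, B→c3, C→c1, D→c1; Player 1's induced payoffs 5, 11, 5, 9; outcome (B, c3), payoffs (11, 15).
If Player 2 leads: Player 1's best replies are c1→D, c2→A, c3→A; Player 2's induced payoffs 14, 6, 8; outcome (D, c1), payoffs (9, 14).
Player 2 gets 14 moving first and 15 moving second, so Player 2 prefers to move second.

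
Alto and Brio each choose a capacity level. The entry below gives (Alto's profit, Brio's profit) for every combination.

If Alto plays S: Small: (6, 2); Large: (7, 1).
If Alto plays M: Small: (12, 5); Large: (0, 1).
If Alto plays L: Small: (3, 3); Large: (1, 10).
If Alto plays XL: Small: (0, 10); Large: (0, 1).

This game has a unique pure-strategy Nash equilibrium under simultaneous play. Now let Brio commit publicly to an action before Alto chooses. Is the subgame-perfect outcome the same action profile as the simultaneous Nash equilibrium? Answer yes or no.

Alto best-responds to each possible Brio move:
- Small: BR = M, leader payoff 5.
- Large: BR = S, leader payoff 1.
Maximizing over 5, 1, Brio chooses Small. Subgame-perfect outcome: (M, Small) with payoffs (12, 5).
Under simultaneous play:
Alto's best replies: Small→M; Large→S.
Brio's best replies: S→Small; M→Small; L→Large; XL→Small.
The unique mutual best reply is (M, Small), giving (12, 5).
Sequential outcome (M, Small) coincides with the Nash profile (M, Small).

yes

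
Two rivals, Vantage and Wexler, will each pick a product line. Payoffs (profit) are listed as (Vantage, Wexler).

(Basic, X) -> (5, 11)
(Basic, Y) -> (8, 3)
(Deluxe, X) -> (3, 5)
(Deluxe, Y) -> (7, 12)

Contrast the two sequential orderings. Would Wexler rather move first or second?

If Vantage leads: Wexler's best replies are Basic→X, Deluxe→Y; Vantage's induced payoffs 5, 7; outcome (Deluxe, Y), payoffs (7, 12).
If Wexler leads: Vantage's best replies are X→Basic, Y→Basic; Wexler's induced payoffs 11, 3; outcome (Basic, X), payoffs (5, 11).
Wexler gets 11 moving first and 12 moving second, so Wexler prefers to move second.

second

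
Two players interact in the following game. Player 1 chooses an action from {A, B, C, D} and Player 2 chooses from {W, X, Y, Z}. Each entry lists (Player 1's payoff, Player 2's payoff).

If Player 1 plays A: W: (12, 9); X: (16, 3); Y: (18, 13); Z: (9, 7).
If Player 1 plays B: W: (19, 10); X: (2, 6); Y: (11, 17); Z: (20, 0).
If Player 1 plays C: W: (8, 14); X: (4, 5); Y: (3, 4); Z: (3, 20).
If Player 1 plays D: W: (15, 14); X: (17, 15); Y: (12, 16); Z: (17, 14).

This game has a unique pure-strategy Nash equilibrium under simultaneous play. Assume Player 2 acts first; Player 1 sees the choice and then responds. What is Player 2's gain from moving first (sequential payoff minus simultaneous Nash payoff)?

2

Solve by backward induction (Player 2 leads).
- W: BR = B, leader payoff 10.
- X: BR = D, leader payoff 15.
- Y: BR = A, leader payoff 13.
- Z: BR = B, leader payoff 0.
Player 2's induced payoffs are 10, 15, 13, 0, so Player 2 commits to X. Subgame-perfect outcome: (D, X) with payoffs (17, 15).
Under simultaneous play:
Player 1's best replies: W→B; X→D; Y→A; Z→B.
Player 2's best replies: A→Y; B→Y; C→Z; D→Y.
Only (A, Y) has each player best-responding; Nash payoffs (18, 13).
Player 2's commitment gain: 15 − 13 = 2.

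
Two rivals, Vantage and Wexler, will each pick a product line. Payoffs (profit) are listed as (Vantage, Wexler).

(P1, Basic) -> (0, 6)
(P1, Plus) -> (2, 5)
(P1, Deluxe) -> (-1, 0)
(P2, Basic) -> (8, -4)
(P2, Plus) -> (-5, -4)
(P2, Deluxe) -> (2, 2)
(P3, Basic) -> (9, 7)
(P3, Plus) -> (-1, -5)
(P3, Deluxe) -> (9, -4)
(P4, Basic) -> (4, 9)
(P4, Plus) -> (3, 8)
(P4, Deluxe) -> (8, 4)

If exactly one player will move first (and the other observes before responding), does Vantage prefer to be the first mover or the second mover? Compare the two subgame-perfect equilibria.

first

If Vantage leads: Wexler's best replies are P1→Basic, P2→Deluxe, P3→Basic, P4→Basic; Vantage's induced payoffs 0, 2, 9, 4; outcome (P3, Basic), payoffs (9, 7).
If Wexler leads: Vantage's best replies are Basic→P3, Plus→P4, Deluxe→P3; Wexler's induced payoffs 7, 8, -4; outcome (P4, Plus), payoffs (3, 8).
Vantage gets 9 moving first and 3 moving second, so Vantage prefers to move first.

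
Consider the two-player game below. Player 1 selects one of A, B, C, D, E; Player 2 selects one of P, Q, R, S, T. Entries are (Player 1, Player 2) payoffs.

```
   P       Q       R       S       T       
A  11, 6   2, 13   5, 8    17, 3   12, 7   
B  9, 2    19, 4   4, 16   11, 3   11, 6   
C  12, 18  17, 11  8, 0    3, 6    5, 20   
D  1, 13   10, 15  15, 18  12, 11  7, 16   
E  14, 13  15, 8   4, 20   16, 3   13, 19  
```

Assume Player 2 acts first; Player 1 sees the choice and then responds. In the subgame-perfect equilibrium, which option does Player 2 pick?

Backward induction with Player 2 moving first.
- P → Player 1 plays E (best of 11, 9, 12, 1, 14); Player 2 gets 13.
- Q → Player 1 plays B (best of 2, 19, 17, 10, 15); Player 2 gets 4.
- R → Player 1 plays D (best of 5, 4, 8, 15, 4); Player 2 gets 18.
- S → Player 1 plays A (best of 17, 11, 3, 12, 16); Player 2 gets 3.
- T → Player 1 plays E (best of 12, 11, 5, 7, 13); Player 2 gets 19.
Among 13, 4, 18, 3, 19, the best is 19 at T. Subgame-perfect outcome: (E, T) with payoffs (13, 19).

T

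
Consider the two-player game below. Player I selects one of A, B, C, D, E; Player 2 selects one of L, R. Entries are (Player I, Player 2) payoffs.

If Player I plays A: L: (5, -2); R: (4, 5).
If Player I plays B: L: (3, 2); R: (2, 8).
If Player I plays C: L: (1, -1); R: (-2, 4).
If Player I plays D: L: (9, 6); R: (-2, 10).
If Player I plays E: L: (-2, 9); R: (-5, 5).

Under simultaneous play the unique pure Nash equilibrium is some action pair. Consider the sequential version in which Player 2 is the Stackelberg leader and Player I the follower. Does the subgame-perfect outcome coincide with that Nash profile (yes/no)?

no

Solve by backward induction (Player 2 leads).
- L: BR = D, leader payoff 6.
- R: BR = A, leader payoff 5.
Among 6, 5, the best is 6 at L. Subgame-perfect outcome: (D, L) with payoffs (9, 6).
For the simultaneous game, intersect best replies.
Player I's best replies: L→D; R→A.
Player 2's best replies: A→R; B→R; C→R; D→R; E→L.
The unique mutual best reply is (A, R), giving (4, 5).
Sequential outcome (D, L) differs from the Nash profile (A, R).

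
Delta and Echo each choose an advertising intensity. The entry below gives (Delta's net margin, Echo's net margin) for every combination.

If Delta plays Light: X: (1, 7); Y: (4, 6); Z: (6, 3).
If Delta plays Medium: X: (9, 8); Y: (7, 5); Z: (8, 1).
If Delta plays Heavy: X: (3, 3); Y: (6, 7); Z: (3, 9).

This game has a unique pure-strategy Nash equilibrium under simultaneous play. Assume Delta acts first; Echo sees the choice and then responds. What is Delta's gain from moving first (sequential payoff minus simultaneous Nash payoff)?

Backward induction with Delta moving first.
- Light: Echo compares 7, 6, 3 and picks X; Delta would get 1.
- Medium: Echo compares 8, 5, 1 and picks X; Delta would get 9.
- Heavy: Echo compares 3, 7, 9 and picks Z; Delta would get 3.
Maximizing over 1, 9, 3, Delta chooses Medium. Subgame-perfect outcome: (Medium, X) with payoffs (9, 8).
Under simultaneous play:
Delta's best replies: X→Medium; Y→Medium; Z→Medium.
Echo's best replies: Light→X; Medium→X; Heavy→Z.
The unique mutual best reply is (Medium, X), giving (9, 8).
Delta's commitment gain: 9 − 9 = 0.

0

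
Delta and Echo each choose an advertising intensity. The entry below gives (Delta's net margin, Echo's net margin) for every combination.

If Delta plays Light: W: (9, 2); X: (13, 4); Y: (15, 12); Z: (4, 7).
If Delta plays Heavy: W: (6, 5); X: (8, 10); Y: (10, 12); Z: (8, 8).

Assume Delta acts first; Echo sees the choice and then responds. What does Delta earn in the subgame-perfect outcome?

15

Echo best-responds to each possible Delta move:
- Light: BR = Y, leader payoff 15.
- Heavy: BR = Y, leader payoff 10.
Delta's induced payoffs are 15, 10, so Delta commits to Light. Subgame-perfect outcome: (Light, Y) with payoffs (15, 12).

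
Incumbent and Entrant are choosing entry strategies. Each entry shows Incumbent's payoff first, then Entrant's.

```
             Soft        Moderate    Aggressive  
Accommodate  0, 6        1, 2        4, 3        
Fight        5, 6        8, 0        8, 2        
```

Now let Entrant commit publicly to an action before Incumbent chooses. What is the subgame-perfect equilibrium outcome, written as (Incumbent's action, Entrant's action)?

Incumbent best-responds to each possible Entrant move:
- Soft: BR = Fight, leader payoff 6.
- Moderate: BR = Fight, leader payoff 0.
- Aggressive: BR = Fight, leader payoff 2.
Among 6, 0, 2, the best is 6 at Soft. Subgame-perfect outcome: (Fight, Soft) with payoffs (5, 6).

(Fight, Soft)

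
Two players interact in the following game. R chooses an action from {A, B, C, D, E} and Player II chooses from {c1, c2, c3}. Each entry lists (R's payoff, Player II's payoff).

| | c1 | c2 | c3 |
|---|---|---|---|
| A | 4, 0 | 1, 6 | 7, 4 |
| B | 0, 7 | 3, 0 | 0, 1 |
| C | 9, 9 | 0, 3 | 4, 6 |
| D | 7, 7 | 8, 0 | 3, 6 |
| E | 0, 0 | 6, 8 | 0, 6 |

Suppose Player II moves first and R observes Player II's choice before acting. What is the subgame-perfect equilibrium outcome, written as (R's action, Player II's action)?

(C, c1)

Work backward from R's decision.
- c1: BR = C, leader payoff 9.
- c2: BR = D, leader payoff 0.
- c3: BR = A, leader payoff 4.
Among 9, 0, 4, the best is 9 at c1. Subgame-perfect outcome: (C, c1) with payoffs (9, 9).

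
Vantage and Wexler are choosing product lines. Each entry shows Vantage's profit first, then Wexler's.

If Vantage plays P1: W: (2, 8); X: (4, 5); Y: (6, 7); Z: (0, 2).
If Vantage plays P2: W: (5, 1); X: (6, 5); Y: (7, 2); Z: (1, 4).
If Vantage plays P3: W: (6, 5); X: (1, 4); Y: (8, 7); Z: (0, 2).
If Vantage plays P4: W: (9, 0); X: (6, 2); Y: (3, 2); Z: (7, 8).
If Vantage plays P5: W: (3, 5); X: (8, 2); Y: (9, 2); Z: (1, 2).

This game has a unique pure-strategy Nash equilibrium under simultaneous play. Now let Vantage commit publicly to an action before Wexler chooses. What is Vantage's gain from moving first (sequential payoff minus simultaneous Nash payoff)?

Backward induction with Vantage moving first.
- P1: BR = W, leader payoff 2.
- P2: BR = X, leader payoff 6.
- P3: BR = Y, leader payoff 8.
- P4: BR = Z, leader payoff 7.
- P5: BR = W, leader payoff 3.
Vantage's induced payoffs are 2, 6, 8, 7, 3, so Vantage commits to P3. Subgame-perfect outcome: (P3, Y) with payoffs (8, 7).
Under simultaneous play:
Vantage's best replies: W→P4; X→P5; Y→P5; Z→P4.
Wexler's best replies: P1→W; P2→X; P3→Y; P4→Z; P5→W.
Only (P4, Z) has each player best-responding; Nash payoffs (7, 8).
Vantage's commitment gain: 8 − 7 = 1.

1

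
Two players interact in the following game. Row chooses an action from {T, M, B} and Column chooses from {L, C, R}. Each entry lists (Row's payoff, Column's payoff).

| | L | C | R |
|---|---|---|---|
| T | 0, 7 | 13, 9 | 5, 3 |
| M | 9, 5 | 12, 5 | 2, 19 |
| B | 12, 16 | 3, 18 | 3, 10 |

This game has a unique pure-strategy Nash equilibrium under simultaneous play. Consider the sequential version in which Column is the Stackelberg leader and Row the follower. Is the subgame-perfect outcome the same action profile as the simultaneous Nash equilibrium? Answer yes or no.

no

Solve by backward induction (Column leads).
- L: Row compares 0, 9, 12 and picks B; Column would get 16.
- C: Row compares 13, 12, 3 and picks T; Column would get 9.
- R: Row compares 5, 2, 3 and picks T; Column would get 3.
Among 16, 9, 3, the best is 16 at L. Subgame-perfect outcome: (B, L) with payoffs (12, 16).
Now find the simultaneous Nash equilibrium.
Row's best replies: L→B; C→T; R→T.
Column's best replies: T→C; M→R; B→C.
The unique mutual best reply is (T, C), giving (13, 9).
Sequential outcome (B, L) differs from the Nash profile (T, C).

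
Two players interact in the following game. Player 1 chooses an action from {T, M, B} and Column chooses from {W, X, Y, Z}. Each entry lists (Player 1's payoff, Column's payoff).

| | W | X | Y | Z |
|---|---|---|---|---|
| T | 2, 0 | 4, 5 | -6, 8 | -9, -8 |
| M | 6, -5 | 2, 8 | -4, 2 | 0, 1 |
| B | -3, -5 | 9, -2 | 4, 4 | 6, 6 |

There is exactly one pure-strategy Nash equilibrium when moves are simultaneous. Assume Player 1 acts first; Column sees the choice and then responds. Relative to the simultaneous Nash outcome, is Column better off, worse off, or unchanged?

unchanged

Column best-responds to each possible Player 1 move:
- T: Column compares 0, 5, 8, -8 and picks Y; Player 1 would get -6.
- M: Column compares -5, 8, 2, 1 and picks X; Player 1 would get 2.
- B: Column compares -5, -2, 4, 6 and picks Z; Player 1 would get 6.
Player 1's induced payoffs are -6, 2, 6, so Player 1 commits to B. Subgame-perfect outcome: (B, Z) with payoffs (6, 6).
Under simultaneous play:
Player 1's best replies: W→M; X→B; Y→B; Z→B.
Column's best replies: T→Y; M→X; B→Z.
Only (B, Z) has each player best-responding; Nash payoffs (6, 6).
Column earns 6 sequentially versus 6 at the Nash outcome: unchanged.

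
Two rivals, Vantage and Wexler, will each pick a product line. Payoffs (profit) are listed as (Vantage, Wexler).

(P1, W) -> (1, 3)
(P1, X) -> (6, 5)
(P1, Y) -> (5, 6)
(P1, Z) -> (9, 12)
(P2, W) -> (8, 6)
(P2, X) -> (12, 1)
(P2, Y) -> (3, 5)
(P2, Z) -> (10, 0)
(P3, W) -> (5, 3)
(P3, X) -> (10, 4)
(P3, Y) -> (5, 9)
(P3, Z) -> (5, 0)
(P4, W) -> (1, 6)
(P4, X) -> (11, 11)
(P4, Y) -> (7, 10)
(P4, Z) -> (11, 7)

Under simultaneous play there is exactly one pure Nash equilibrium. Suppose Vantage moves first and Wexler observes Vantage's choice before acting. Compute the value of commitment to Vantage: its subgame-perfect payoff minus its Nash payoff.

Work backward from Wexler's decision.
- P1 → Wexler plays Z (best of 3, 5, 6, 12); Vantage gets 9.
- P2 → Wexler plays W (best of 6, 1, 5, 0); Vantage gets 8.
- P3 → Wexler plays Y (best of 3, 4, 9, 0); Vantage gets 5.
- P4 → Wexler plays X (best of 6, 11, 10, 7); Vantage gets 11.
Among 9, 8, 5, 11, the best is 11 at P4. Subgame-perfect outcome: (P4, X) with payoffs (11, 11).
Now find the simultaneous Nash equilibrium.
Vantage's best replies: W→P2; X→P2; Y→P4; Z→P4.
Wexler's best replies: P1→Z; P2→W; P3→Y; P4→X.
Only (P2, W) has each player best-responding; Nash payoffs (8, 6).
Vantage's commitment gain: 11 − 8 = 3.

3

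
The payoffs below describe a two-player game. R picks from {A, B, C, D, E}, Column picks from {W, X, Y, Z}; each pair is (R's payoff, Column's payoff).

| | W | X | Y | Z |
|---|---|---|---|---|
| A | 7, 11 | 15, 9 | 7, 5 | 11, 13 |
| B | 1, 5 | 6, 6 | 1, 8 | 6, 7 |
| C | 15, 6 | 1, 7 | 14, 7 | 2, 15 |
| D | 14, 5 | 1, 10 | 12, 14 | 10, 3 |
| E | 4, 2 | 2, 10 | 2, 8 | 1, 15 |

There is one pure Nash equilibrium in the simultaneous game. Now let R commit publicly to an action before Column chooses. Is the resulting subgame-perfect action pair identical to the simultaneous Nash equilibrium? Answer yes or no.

Work backward from Column's decision.
- A: BR = Z, leader payoff 11.
- B: BR = Y, leader payoff 1.
- C: BR = Z, leader payoff 2.
- D: BR = Y, leader payoff 12.
- E: BR = Z, leader payoff 1.
Among 11, 1, 2, 12, 1, the best is 12 at D. Subgame-perfect outcome: (D, Y) with payoffs (12, 14).
Under simultaneous play:
R's best replies: W→C; X→A; Y→C; Z→A.
Column's best replies: A→Z; B→Y; C→Z; D→Y; E→Z.
The unique mutual best reply is (A, Z), giving (11, 13).
Sequential outcome (D, Y) differs from the Nash profile (A, Z).

no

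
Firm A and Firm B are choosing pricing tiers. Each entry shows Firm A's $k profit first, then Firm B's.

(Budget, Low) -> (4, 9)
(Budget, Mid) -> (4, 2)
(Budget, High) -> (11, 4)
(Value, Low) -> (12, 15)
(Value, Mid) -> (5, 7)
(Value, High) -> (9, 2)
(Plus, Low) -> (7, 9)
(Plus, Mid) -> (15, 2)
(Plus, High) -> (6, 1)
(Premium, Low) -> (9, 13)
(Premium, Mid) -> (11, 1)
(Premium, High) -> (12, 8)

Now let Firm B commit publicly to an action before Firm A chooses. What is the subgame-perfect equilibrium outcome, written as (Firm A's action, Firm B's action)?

(Value, Low)

Solve by backward induction (Firm B leads).
- Low: BR = Value, leader payoff 15.
- Mid: BR = Plus, leader payoff 2.
- High: BR = Premium, leader payoff 8.
Among 15, 2, 8, the best is 15 at Low. Subgame-perfect outcome: (Value, Low) with payoffs (12, 15).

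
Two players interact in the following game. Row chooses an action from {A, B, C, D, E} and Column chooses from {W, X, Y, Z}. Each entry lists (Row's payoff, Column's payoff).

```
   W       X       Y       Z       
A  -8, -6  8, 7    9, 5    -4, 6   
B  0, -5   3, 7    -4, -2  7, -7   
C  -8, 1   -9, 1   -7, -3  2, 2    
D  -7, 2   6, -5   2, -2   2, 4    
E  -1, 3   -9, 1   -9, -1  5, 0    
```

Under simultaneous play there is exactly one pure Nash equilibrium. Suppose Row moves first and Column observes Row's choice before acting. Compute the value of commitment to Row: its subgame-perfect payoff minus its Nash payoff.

Work backward from Column's decision.
- A: Column compares -6, 7, 5, 6 and picks X; Row would get 8.
- B: Column compares -5, 7, -2, -7 and picks X; Row would get 3.
- C: Column compares 1, 1, -3, 2 and picks Z; Row would get 2.
- D: Column compares 2, -5, -2, 4 and picks Z; Row would get 2.
- E: Column compares 3, 1, -1, 0 and picks W; Row would get -1.
Among 8, 3, 2, 2, -1, the best is 8 at A. Subgame-perfect outcome: (A, X) with payoffs (8, 7).
Now find the simultaneous Nash equilibrium.
Row's best replies: W→B; X→A; Y→A; Z→B.
Column's best replies: A→X; B→X; C→Z; D→Z; E→W.
The unique mutual best reply is (A, X), giving (8, 7).
Row's commitment gain: 8 − 8 = 0.

0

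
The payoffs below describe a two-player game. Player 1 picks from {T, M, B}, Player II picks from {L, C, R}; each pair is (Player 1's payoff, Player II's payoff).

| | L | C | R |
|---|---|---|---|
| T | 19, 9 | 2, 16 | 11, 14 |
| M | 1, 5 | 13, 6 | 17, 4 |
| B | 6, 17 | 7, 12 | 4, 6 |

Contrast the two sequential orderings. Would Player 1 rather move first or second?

If Player 1 leads: Player II's best replies are T→C, M→C, B→L; Player 1's induced payoffs 2, 13, 6; outcome (M, C), payoffs (13, 6).
If Player II leads: Player 1's best replies are L→T, C→M, R→M; Player II's induced payoffs 9, 6, 4; outcome (T, L), payoffs (19, 9).
Player 1 gets 13 moving first and 19 moving second, so Player 1 prefers to move second.

second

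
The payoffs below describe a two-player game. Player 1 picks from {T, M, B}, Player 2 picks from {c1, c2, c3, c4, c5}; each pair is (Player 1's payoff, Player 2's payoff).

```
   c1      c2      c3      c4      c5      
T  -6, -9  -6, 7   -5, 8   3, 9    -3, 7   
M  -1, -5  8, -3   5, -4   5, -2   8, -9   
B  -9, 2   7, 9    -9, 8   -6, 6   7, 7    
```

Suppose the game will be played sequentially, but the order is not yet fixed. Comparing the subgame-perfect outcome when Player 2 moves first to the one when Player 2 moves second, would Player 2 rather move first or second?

second

If Player 1 leads: Player 2's best replies are T→c4, M→c4, B→c2; Player 1's induced payoffs 3, 5, 7; outcome (B, c2), payoffs (7, 9).
If Player 2 leads: Player 1's best replies are c1→M, c2→M, c3→M, c4→M, c5→M; Player 2's induced payoffs -5, -3, -4, -2, -9; outcome (M, c4), payoffs (5, -2).
Player 2 gets -2 moving first and 9 moving second, so Player 2 prefers to move second.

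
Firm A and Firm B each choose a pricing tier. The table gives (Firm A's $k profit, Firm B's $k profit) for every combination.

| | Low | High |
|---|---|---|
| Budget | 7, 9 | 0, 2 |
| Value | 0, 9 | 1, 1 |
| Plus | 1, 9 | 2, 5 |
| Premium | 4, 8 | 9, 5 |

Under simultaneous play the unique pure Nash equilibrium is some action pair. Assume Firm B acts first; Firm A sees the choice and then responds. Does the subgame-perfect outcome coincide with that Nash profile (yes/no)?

yes

Firm A best-responds to each possible Firm B move:
- Low → Firm A plays Budget (best of 7, 0, 1, 4); Firm B gets 9.
- High → Firm A plays Premium (best of 0, 1, 2, 9); Firm B gets 5.
Maximizing over 9, 5, Firm B chooses Low. Subgame-perfect outcome: (Budget, Low) with payoffs (7, 9).
Under simultaneous play:
Firm A's best replies: Low→Budget; High→Premium.
Firm B's best replies: Budget→Low; Value→Low; Plus→Low; Premium→Low.
Only (Budget, Low) has each player best-responding; Nash payoffs (7, 9).
Sequential outcome (Budget, Low) coincides with the Nash profile (Budget, Low).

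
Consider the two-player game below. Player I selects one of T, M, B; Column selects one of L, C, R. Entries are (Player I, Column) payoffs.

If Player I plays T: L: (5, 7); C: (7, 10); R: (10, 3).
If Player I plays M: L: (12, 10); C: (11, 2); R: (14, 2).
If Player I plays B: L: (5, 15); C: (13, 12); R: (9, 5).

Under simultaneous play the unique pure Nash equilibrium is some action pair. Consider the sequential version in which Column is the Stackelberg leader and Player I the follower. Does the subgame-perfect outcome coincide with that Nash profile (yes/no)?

no

Solve by backward induction (Column leads).
- L → Player I plays M (best of 5, 12, 5); Column gets 10.
- C → Player I plays B (best of 7, 11, 13); Column gets 12.
- R → Player I plays M (best of 10, 14, 9); Column gets 2.
Maximizing over 10, 12, 2, Column chooses C. Subgame-perfect outcome: (B, C) with payoffs (13, 12).
For the simultaneous game, intersect best replies.
Player I's best replies: L→M; C→B; R→M.
Column's best replies: T→C; M→L; B→L.
The unique mutual best reply is (M, L), giving (12, 10).
Sequential outcome (B, C) differs from the Nash profile (M, L).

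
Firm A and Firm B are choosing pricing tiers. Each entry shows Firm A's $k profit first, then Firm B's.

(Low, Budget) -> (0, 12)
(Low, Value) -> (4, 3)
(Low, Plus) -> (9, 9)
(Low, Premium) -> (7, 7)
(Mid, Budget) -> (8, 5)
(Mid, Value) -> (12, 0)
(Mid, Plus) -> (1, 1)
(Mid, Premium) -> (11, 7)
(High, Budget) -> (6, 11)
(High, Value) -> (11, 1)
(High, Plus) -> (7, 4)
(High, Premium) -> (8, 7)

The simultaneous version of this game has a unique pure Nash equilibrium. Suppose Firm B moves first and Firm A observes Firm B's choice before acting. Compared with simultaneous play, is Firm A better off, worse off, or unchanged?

Backward induction with Firm B moving first.
- Budget: BR = Mid, leader payoff 5.
- Value: BR = Mid, leader payoff 0.
- Plus: BR = Low, leader payoff 9.
- Premium: BR = Mid, leader payoff 7.
Firm B's induced payoffs are 5, 0, 9, 7, so Firm B commits to Plus. Subgame-perfect outcome: (Low, Plus) with payoffs (9, 9).
Now find the simultaneous Nash equilibrium.
Firm A's best replies: Budget→Mid; Value→Mid; Plus→Low; Premium→Mid.
Firm B's best replies: Low→Budget; Mid→Premium; High→Budget.
Only (Mid, Premium) has each player best-responding; Nash payoffs (11, 7).
Firm A earns 9 sequentially versus 11 at the Nash outcome: worse off.

worse off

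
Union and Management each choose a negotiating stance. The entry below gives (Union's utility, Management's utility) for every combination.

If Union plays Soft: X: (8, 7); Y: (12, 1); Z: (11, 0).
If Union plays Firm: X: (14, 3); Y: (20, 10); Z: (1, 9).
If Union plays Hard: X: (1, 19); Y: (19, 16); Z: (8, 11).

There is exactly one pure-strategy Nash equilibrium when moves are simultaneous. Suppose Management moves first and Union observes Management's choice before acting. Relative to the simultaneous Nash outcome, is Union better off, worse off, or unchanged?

Solve by backward induction (Management leads).
- X: BR = Firm, leader payoff 3.
- Y: BR = Firm, leader payoff 10.
- Z: BR = Soft, leader payoff 0.
Among 3, 10, 0, the best is 10 at Y. Subgame-perfect outcome: (Firm, Y) with payoffs (20, 10).
Under simultaneous play:
Union's best replies: X→Firm; Y→Firm; Z→Soft.
Management's best replies: Soft→X; Firm→Y; Hard→X.
The unique mutual best reply is (Firm, Y), giving (20, 10).
Union earns 20 sequentially versus 20 at the Nash outcome: unchanged.

unchanged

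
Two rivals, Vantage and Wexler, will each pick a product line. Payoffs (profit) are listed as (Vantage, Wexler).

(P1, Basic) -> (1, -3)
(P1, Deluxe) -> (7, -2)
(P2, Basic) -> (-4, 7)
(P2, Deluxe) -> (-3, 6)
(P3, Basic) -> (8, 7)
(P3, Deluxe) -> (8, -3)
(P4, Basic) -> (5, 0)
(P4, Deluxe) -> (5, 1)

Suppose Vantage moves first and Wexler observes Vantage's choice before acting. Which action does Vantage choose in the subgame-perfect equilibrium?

P3

Solve by backward induction (Vantage leads).
- P1: BR = Deluxe, leader payoff 7.
- P2: BR = Basic, leader payoff -4.
- P3: BR = Basic, leader payoff 8.
- P4: BR = Deluxe, leader payoff 5.
Vantage's induced payoffs are 7, -4, 8, 5, so Vantage commits to P3. Subgame-perfect outcome: (P3, Basic) with payoffs (8, 7).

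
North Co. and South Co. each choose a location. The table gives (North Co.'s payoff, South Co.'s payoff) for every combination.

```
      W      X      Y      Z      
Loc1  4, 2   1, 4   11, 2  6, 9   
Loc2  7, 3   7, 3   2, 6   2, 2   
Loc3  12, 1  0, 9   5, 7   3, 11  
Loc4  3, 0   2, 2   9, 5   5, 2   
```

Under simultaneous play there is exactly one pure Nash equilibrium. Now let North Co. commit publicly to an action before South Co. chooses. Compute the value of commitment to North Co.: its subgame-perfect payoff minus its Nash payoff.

3

Backward induction with North Co. moving first.
- Loc1: South Co. compares 2, 4, 2, 9 and picks Z; North Co. would get 6.
- Loc2: South Co. compares 3, 3, 6, 2 and picks Y; North Co. would get 2.
- Loc3: South Co. compares 1, 9, 7, 11 and picks Z; North Co. would get 3.
- Loc4: South Co. compares 0, 2, 5, 2 and picks Y; North Co. would get 9.
Among 6, 2, 3, 9, the best is 9 at Loc4. Subgame-perfect outcome: (Loc4, Y) with payoffs (9, 5).
Now find the simultaneous Nash equilibrium.
North Co.'s best replies: W→Loc3; X→Loc2; Y→Loc1; Z→Loc1.
South Co.'s best replies: Loc1→Z; Loc2→Y; Loc3→Z; Loc4→Y.
Only (Loc1, Z) has each player best-responding; Nash payoffs (6, 9).
North Co.'s commitment gain: 9 − 6 = 3.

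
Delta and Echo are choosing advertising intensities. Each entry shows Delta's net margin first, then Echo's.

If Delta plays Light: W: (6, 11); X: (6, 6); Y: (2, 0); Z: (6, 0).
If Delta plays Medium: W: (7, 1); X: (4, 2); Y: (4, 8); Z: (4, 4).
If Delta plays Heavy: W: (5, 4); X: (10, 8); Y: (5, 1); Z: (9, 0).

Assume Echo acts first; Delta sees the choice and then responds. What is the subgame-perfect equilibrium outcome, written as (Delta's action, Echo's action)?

(Heavy, X)

Backward induction with Echo moving first.
- W → Delta plays Medium (best of 6, 7, 5); Echo gets 1.
- X → Delta plays Heavy (best of 6, 4, 10); Echo gets 8.
- Y → Delta plays Heavy (best of 2, 4, 5); Echo gets 1.
- Z → Delta plays Heavy (best of 6, 4, 9); Echo gets 0.
Maximizing over 1, 8, 1, 0, Echo chooses X. Subgame-perfect outcome: (Heavy, X) with payoffs (10, 8).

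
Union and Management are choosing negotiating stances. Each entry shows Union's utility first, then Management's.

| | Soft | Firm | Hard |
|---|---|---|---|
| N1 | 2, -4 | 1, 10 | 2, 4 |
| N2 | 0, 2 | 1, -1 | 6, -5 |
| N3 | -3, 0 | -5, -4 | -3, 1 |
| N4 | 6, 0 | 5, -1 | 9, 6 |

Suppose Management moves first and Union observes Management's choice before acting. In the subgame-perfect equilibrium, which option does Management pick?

Hard

Backward induction with Management moving first.
- Soft: Union compares 2, 0, -3, 6 and picks N4; Management would get 0.
- Firm: Union compares 1, 1, -5, 5 and picks N4; Management would get -1.
- Hard: Union compares 2, 6, -3, 9 and picks N4; Management would get 6.
Management's induced payoffs are 0, -1, 6, so Management commits to Hard. Subgame-perfect outcome: (N4, Hard) with payoffs (9, 6).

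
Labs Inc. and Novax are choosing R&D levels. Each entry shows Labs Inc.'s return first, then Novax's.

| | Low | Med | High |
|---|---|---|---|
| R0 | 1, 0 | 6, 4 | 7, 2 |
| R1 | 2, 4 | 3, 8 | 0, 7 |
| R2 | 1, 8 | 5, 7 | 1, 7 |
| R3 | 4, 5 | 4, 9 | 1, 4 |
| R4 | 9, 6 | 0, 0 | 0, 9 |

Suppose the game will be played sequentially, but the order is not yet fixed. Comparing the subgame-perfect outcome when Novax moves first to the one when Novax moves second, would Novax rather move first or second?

If Labs Inc. leads: Novax's best replies are R0→Med, R1→Med, R2→Low, R3→Med, R4→High; Labs Inc.'s induced payoffs 6, 3, 1, 4, 0; outcome (R0, Med), payoffs (6, 4).
If Novax leads: Labs Inc.'s best replies are Low→R4, Med→R0, High→R0; Novax's induced payoffs 6, 4, 2; outcome (R4, Low), payoffs (9, 6).
Novax gets 6 moving first and 4 moving second, so Novax prefers to move first.

first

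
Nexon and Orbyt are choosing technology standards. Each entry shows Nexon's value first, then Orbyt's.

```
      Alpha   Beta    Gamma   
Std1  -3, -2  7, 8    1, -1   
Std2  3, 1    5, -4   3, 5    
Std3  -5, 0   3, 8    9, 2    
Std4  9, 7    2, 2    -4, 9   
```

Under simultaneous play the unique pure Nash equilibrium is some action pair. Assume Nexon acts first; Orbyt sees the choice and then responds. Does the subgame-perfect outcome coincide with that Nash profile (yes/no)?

Backward induction with Nexon moving first.
- Std1: Orbyt compares -2, 8, -1 and picks Beta; Nexon would get 7.
- Std2: Orbyt compares 1, -4, 5 and picks Gamma; Nexon would get 3.
- Std3: Orbyt compares 0, 8, 2 and picks Beta; Nexon would get 3.
- Std4: Orbyt compares 7, 2, 9 and picks Gamma; Nexon would get -4.
Among 7, 3, 3, -4, the best is 7 at Std1. Subgame-perfect outcome: (Std1, Beta) with payoffs (7, 8).
Under simultaneous play:
Nexon's best replies: Alpha→Std4; Beta→Std1; Gamma→Std3.
Orbyt's best replies: Std1→Beta; Std2→Gamma; Std3→Beta; Std4→Gamma.
Only (Std1, Beta) has each player best-responding; Nash payoffs (7, 8).
Sequential outcome (Std1, Beta) coincides with the Nash profile (Std1, Beta).

yes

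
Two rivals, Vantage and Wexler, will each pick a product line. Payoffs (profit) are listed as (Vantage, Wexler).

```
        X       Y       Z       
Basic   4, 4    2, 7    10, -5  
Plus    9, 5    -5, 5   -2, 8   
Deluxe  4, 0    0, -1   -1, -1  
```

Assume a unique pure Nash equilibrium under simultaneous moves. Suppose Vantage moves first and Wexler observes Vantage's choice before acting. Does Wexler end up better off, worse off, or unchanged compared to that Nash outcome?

worse off

Wexler best-responds to each possible Vantage move:
- Basic → Wexler plays Y (best of 4, 7, -5); Vantage gets 2.
- Plus → Wexler plays Z (best of 5, 5, 8); Vantage gets -2.
- Deluxe → Wexler plays X (best of 0, -1, -1); Vantage gets 4.
Among 2, -2, 4, the best is 4 at Deluxe. Subgame-perfect outcome: (Deluxe, X) with payoffs (4, 0).
Under simultaneous play:
Vantage's best replies: X→Plus; Y→Basic; Z→Basic.
Wexler's best replies: Basic→Y; Plus→Z; Deluxe→X.
The unique mutual best reply is (Basic, Y), giving (2, 7).
Wexler earns 0 sequentially versus 7 at the Nash outcome: worse off.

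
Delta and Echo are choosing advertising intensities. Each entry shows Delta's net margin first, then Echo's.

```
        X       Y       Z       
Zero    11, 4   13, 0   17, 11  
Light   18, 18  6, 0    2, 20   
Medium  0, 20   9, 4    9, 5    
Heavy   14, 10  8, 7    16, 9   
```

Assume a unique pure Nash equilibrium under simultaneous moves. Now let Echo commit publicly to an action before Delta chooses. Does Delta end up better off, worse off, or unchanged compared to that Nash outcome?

Backward induction with Echo moving first.
- X: BR = Light, leader payoff 18.
- Y: BR = Zero, leader payoff 0.
- Z: BR = Zero, leader payoff 11.
Echo's induced payoffs are 18, 0, 11, so Echo commits to X. Subgame-perfect outcome: (Light, X) with payoffs (18, 18).
For the simultaneous game, intersect best replies.
Delta's best replies: X→Light; Y→Zero; Z→Zero.
Echo's best replies: Zero→Z; Light→Z; Medium→X; Heavy→X.
Only (Zero, Z) has each player best-responding; Nash payoffs (17, 11).
Delta earns 18 sequentially versus 17 at the Nash outcome: better off.

better off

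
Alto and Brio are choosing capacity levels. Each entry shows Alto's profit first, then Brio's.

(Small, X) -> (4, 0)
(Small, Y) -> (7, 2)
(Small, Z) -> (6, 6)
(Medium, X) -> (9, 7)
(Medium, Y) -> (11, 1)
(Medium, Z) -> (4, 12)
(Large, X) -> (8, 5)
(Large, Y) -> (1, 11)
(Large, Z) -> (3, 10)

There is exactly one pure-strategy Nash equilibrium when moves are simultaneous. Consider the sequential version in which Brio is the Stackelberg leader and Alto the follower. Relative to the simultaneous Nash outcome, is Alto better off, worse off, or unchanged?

Solve by backward induction (Brio leads).
- X → Alto plays Medium (best of 4, 9, 8); Brio gets 7.
- Y → Alto plays Medium (best of 7, 11, 1); Brio gets 1.
- Z → Alto plays Small (best of 6, 4, 3); Brio gets 6.
Maximizing over 7, 1, 6, Brio chooses X. Subgame-perfect outcome: (Medium, X) with payoffs (9, 7).
Under simultaneous play:
Alto's best replies: X→Medium; Y→Medium; Z→Small.
Brio's best replies: Small→Z; Medium→Z; Large→Y.
Only (Small, Z) has each player best-responding; Nash payoffs (6, 6).
Alto earns 9 sequentially versus 6 at the Nash outcome: better off.

better off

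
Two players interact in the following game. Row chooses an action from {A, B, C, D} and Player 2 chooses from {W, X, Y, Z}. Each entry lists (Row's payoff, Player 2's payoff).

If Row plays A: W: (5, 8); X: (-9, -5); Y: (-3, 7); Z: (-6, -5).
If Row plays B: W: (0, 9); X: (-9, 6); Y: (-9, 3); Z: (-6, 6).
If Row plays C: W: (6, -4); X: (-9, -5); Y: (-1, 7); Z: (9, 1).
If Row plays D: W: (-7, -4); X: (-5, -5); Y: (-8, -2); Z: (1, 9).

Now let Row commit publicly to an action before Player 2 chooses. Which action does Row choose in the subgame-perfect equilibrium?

Solve by backward induction (Row leads).
- A → Player 2 plays W (best of 8, -5, 7, -5); Row gets 5.
- B → Player 2 plays W (best of 9, 6, 3, 6); Row gets 0.
- C → Player 2 plays Y (best of -4, -5, 7, 1); Row gets -1.
- D → Player 2 plays Z (best of -4, -5, -2, 9); Row gets 1.
Maximizing over 5, 0, -1, 1, Row chooses A. Subgame-perfect outcome: (A, W) with payoffs (5, 8).

A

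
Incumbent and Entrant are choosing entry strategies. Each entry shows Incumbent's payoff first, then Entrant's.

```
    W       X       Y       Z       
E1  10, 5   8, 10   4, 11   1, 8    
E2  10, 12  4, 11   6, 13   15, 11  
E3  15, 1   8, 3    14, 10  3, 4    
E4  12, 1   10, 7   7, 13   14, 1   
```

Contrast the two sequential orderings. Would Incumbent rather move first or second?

If Incumbent leads: Entrant's best replies are E1→Y, E2→Y, E3→Y, E4→Y; Incumbent's induced payoffs 4, 6, 14, 7; outcome (E3, Y), payoffs (14, 10).
If Entrant leads: Incumbent's best replies are W→E3, X→E4, Y→E3, Z→E2; Entrant's induced payoffs 1, 7, 10, 11; outcome (E2, Z), payoffs (15, 11).
Incumbent gets 14 moving first and 15 moving second, so Incumbent prefers to move second.

second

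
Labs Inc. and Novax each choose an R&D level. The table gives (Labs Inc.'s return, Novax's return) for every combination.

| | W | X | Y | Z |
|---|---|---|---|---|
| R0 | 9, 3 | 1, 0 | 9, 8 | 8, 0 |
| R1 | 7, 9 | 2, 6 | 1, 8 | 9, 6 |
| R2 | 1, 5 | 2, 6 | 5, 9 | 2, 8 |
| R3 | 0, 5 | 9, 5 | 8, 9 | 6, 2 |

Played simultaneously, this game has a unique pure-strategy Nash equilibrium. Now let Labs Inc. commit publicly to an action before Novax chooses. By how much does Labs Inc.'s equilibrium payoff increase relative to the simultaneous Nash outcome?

Backward induction with Labs Inc. moving first.
- R0 → Novax plays Y (best of 3, 0, 8, 0); Labs Inc. gets 9.
- R1 → Novax plays W (best of 9, 6, 8, 6); Labs Inc. gets 7.
- R2 → Novax plays Y (best of 5, 6, 9, 8); Labs Inc. gets 5.
- R3 → Novax plays Y (best of 5, 5, 9, 2); Labs Inc. gets 8.
Among 9, 7, 5, 8, the best is 9 at R0. Subgame-perfect outcome: (R0, Y) with payoffs (9, 8).
Now find the simultaneous Nash equilibrium.
Labs Inc.'s best replies: W→R0; X→R3; Y→R0; Z→R1.
Novax's best replies: R0→Y; R1→W; R2→Y; R3→Y.
The unique mutual best reply is (R0, Y), giving (9, 8).
Labs Inc.'s commitment gain: 9 − 9 = 0.

0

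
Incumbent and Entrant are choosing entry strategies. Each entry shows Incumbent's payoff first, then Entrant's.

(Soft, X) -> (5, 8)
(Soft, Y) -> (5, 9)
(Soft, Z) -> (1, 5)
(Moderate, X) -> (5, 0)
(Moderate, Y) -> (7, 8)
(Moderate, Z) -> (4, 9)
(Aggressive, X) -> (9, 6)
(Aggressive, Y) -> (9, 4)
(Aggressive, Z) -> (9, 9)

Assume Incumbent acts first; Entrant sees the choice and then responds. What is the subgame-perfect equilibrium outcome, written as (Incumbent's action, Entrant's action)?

(Aggressive, Z)

Work backward from Entrant's decision.
- Soft: Entrant compares 8, 9, 5 and picks Y; Incumbent would get 5.
- Moderate: Entrant compares 0, 8, 9 and picks Z; Incumbent would get 4.
- Aggressive: Entrant compares 6, 4, 9 and picks Z; Incumbent would get 9.
Incumbent's induced payoffs are 5, 4, 9, so Incumbent commits to Aggressive. Subgame-perfect outcome: (Aggressive, Z) with payoffs (9, 9).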